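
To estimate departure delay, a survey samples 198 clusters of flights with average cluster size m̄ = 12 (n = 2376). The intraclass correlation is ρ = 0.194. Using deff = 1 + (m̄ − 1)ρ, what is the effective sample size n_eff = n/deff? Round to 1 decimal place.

deff = 1 + (12 − 1)·0.194 = 1 + 2.134 = 3.134.
n_eff = 2376 / 3.134 = 758.1.

758.1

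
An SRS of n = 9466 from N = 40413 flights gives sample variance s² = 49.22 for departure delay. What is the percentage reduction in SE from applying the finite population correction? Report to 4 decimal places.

12.4918

f = n/N = 9466/40413 = 0.23423156.
SE_no-fpc = √(s²/n) = 0.072108682; SE_fpc = √((1−f)s²/n) = 0.063101007.
Ratio = √(1−f) = 0.87508196. Reduction = 100·(1 − 0.87508196) = 12.4918%.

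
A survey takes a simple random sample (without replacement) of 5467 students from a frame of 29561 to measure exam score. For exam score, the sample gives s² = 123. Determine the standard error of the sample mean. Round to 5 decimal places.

Under SRS without replacement, Var(ȳ) = (1 − f)·s²/n with f = n/N = 5467/29561 = 0.18493962.
Var(ȳ) = (1 − 0.18493962)·123/5467 = 0.81506038·0.022498628 = 0.01833774.
SE(ȳ) = √(0.01833774) = 0.13542.

0.13542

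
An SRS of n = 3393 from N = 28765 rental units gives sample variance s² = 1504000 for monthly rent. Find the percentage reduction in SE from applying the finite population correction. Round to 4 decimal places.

6.0828

f = n/N = 3393/28765 = 0.11795585.
SE_no-fpc = √(s²/n) = 21.053872; SE_fpc = √((1−f)s²/n) = 19.773209.
Ratio = √(1−f) = 0.93917206. Reduction = 100·(1 − 0.93917206) = 6.0828%.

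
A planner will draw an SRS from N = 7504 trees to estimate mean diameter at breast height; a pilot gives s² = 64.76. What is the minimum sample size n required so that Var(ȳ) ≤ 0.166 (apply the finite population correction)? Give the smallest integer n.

Without fpc, n₀ = s²/D = 64.76/0.166 = 390.1205.
With fpc, (1 − n/N)·s²/n ≤ D requires n ≥ n₀/(1 + n₀/N) = 390.1205/(1 + 390.1205/7504) = 370.8411.
Rounding up, n = 371.

371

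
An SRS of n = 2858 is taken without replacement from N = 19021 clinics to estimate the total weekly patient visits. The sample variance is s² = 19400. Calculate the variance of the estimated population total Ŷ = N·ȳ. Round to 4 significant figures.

2.087 × 10^9

Var(Ŷ) = N²·Var(ȳ) = N²·(1 − n/N)·s²/n.
f = 2858/19021 = 0.15025498; Var(ȳ) = 0.84974502·19400/2858 = 5.7680383.
Var(Ŷ) = 19021² · 5.7680383 = 2.0868673 × 10^9.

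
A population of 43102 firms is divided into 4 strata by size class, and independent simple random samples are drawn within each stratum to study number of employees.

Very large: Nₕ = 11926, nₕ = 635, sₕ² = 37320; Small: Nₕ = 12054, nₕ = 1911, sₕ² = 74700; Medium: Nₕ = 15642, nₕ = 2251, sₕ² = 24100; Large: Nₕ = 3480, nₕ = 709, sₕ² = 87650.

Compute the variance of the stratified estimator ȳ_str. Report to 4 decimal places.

8.6813

Var(ȳ_str) = Σₕ Wₕ²(1 − fₕ)sₕ²/nₕ with Wₕ = Nₕ/N, N = 43102.
Very large: Wₕ = 0.27669250; term = 0.27669250²·(1 − 0.05324501)·37320/635 = 4.2599086.
Small: Wₕ = 0.27966220; term = 0.27966220²·(1 − 0.15853659)·74700/1911 = 2.5725432.
Medium: Wₕ = 0.36290659; term = 0.36290659²·(1 − 0.14390743)·24100/2251 = 1.2071243.
Large: Wₕ = 0.08073871; term = 0.08073871²·(1 − 0.20373563)·87650/709 = 0.64169198.
Sum = 8.6812681.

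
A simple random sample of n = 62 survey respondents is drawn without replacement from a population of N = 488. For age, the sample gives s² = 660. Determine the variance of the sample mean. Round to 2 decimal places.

9.29

Under SRS without replacement, Var(ȳ) = (1 − f)·s²/n with f = n/N = 62/488 = 0.12704918.
Var(ȳ) = (1 − 0.12704918)·660/62 = 0.87295082·10.645161 = 9.2927023.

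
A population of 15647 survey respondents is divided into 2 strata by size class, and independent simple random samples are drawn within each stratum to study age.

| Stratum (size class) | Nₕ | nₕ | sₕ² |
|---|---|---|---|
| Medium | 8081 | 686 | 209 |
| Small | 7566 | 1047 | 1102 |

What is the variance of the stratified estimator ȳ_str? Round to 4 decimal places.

0.2864

Var(ȳ_str) = Σₕ Wₕ²(1 − fₕ)sₕ²/nₕ with Wₕ = Nₕ/N, N = 15647.
Medium: Wₕ = 0.51645683; term = 0.51645683²·(1 − 0.08489048)·209/686 = 0.074364094.
Small: Wₕ = 0.48354317; term = 0.48354317²·(1 − 0.13838224)·1102/1047 = 0.21204111.
Sum = 0.2864052.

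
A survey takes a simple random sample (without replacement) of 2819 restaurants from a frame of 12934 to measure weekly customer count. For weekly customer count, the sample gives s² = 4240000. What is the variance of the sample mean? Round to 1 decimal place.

Under SRS without replacement, Var(ȳ) = (1 − f)·s²/n with f = n/N = 2819/12934 = 0.21795268.
Var(ȳ) = (1 − 0.21795268)·4240000/2819 = 0.78204732·1504.0795 = 1176.2613.

1176.3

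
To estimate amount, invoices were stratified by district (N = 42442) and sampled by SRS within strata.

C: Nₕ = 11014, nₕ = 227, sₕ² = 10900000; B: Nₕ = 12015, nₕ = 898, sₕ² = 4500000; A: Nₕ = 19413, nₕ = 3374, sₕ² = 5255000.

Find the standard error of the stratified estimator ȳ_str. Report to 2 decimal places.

61.71

Var(ȳ_str) = Σₕ Wₕ²(1 − fₕ)sₕ²/nₕ with Wₕ = Nₕ/N, N = 42442.
C: Wₕ = 0.25950709; term = 0.25950709²·(1 − 0.02061013)·10900000/227 = 3167.0485.
B: Wₕ = 0.28309222; term = 0.28309222²·(1 − 0.07473991)·4500000/898 = 371.58303.
A: Wₕ = 0.45740069; term = 0.45740069²·(1 − 0.17380106)·5255000/3374 = 269.21912.
Sum = 3807.8507.
SE = √(3807.8507) = 61.71.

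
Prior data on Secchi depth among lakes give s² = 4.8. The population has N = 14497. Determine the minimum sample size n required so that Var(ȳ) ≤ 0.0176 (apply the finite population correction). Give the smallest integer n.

268

Without fpc, n₀ = s²/D = 4.8/0.0176 = 272.7273.
With fpc, (1 − n/N)·s²/n ≤ D requires n ≥ n₀/(1 + n₀/N) = 272.7273/(1 + 272.7273/14497) = 267.6913.
Rounding up, n = 268.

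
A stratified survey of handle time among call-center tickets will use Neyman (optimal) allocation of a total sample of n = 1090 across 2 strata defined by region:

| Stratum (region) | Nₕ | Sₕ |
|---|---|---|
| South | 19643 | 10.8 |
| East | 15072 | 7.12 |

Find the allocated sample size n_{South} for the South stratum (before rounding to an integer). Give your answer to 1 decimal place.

Neyman allocation: nₕ = n·NₕSₕ / Σⱼ NⱼSⱼ.
Σ NⱼSⱼ = 19643·10.8 + 15072·7.12 = 319457.04.
n_{South} = 1090·19643·10.8 / 319457.04 = 723.8.

723.8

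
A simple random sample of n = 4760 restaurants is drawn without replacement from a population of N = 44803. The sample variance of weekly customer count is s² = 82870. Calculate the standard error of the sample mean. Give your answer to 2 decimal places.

3.94

Under SRS without replacement, Var(ȳ) = (1 − f)·s²/n with f = n/N = 4760/44803 = 0.10624289.
Var(ȳ) = (1 − 0.10624289)·82870/4760 = 0.89375711·17.409664 = 15.560011.
SE(ȳ) = √(15.560011) = 3.94.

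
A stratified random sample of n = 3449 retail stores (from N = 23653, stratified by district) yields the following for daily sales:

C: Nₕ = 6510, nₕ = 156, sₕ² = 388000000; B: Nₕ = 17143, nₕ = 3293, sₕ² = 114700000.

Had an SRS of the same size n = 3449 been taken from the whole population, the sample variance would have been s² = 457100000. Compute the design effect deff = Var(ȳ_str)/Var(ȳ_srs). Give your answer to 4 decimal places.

1.7550

Var(ȳ_str) = Σ Wₕ²(1−fₕ)sₕ²/nₕ with Wₕ = Nₕ/23653:
  C: (6510/23653)²·(1−156/6510)·388000000/156 = 183892.01
  B: (17143/23653)²·(1−3293/17143)·114700000/3293 = 14782.089
  → Var(ȳ_str) = 198674.1.
Var(ȳ_srs) = (1 − 3449/23653)·457100000/3449 = 113205.92.
deff = 198674.1 / 113205.92 = 1.7550.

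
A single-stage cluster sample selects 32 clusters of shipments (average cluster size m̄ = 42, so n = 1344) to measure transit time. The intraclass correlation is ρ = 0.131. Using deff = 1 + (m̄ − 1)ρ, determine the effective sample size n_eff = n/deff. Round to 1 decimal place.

211.0

deff = 1 + (42 − 1)·0.131 = 1 + 5.371 = 6.371.
n_eff = 1344 / 6.371 = 211.0.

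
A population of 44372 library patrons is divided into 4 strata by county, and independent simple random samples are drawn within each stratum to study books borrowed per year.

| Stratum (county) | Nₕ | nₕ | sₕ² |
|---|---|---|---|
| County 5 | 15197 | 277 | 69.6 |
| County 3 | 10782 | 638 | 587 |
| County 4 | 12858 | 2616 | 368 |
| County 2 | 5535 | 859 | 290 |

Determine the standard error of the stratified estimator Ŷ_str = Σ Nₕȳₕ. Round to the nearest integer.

Var(Ŷ_str) = Σₕ Nₕ²(1 − fₕ)sₕ²/nₕ.
County 5: 15197²·(1 − 277/15197)·69.6/277 = 5.6971304 × 10^7.
County 3: 10782²·(1 − 638/10782)·587/638 = 1.0062966 × 10^8.
County 4: 12858²·(1 − 2616/12858)·368/2616 = 1.8525429 × 10^7.
County 2: 5535²·(1 − 859/5535)·290/859 = 8.7376966 × 10^6.
Sum = 1.8486409 × 10^8.
SE = √(1.8486409 × 10^8) = 13596.

13596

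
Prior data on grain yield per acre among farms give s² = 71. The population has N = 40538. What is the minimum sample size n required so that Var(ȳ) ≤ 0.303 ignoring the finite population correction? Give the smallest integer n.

235

Without fpc, n₀ = s²/D = 71/0.303 = 234.3234.
Rounding up, n = 235.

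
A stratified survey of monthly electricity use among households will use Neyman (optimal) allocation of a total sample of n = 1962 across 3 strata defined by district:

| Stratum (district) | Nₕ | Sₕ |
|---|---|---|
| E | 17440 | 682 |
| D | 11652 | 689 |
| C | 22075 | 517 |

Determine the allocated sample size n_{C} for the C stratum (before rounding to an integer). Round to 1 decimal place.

Neyman allocation: nₕ = n·NₕSₕ / Σⱼ NⱼSⱼ.
Σ NⱼSⱼ = 17440·682 + 11652·689 + 22075·517 = 3.1335083 × 10^7.
n_{C} = 1962·22075·517 / (3.1335083 × 10^7) = 714.6.

714.6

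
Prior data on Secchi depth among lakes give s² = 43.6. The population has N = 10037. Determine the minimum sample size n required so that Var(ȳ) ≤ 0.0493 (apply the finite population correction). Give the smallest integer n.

813

Without fpc, n₀ = s²/D = 43.6/0.0493 = 884.3813.
With fpc, (1 − n/N)·s²/n ≤ D requires n ≥ n₀/(1 + n₀/N) = 884.3813/(1 + 884.3813/10037) = 812.7667.
Rounding up, n = 813.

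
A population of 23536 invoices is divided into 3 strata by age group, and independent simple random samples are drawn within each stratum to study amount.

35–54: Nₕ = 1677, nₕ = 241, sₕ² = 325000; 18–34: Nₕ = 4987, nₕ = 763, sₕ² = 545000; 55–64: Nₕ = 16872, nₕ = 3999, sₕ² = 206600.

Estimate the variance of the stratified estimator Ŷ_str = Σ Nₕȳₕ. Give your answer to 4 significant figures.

Var(Ŷ_str) = Σₕ Nₕ²(1 − fₕ)sₕ²/nₕ.
35–54: 1677²·(1 − 241/1677)·325000/241 = 3.2475349 × 10^9.
18–34: 4987²·(1 − 763/4987)·545000/763 = 1.5046491 × 10^10.
55–64: 16872²·(1 − 3999/16872)·206600/3999 = 1.1220837 × 10^10.
Sum = 2.9514863 × 10^10.

2.951 × 10^10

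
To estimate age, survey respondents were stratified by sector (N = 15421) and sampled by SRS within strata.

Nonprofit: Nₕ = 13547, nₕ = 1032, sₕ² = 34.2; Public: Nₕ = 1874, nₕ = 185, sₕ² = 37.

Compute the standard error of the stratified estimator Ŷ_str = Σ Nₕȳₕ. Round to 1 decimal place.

2500.3

Var(Ŷ_str) = Σₕ Nₕ²(1 − fₕ)sₕ²/nₕ.
Nonprofit: 13547²·(1 − 1032/13547)·34.2/1032 = 5.6185001 × 10^6.
Public: 1874²·(1 − 185/1874)·37/185 = 633037.2.
Sum = 6.2515373 × 10^6.
SE = √(6.2515373 × 10^6) = 2500.3.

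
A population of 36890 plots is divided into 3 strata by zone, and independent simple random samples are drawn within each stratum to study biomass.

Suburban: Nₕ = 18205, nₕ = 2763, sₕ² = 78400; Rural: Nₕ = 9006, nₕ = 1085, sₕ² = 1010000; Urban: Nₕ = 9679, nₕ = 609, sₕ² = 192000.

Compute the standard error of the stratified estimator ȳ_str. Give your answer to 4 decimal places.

Var(ȳ_str) = Σₕ Wₕ²(1 − fₕ)sₕ²/nₕ with Wₕ = Nₕ/N, N = 36890.
Suburban: Wₕ = 0.49349417; term = 0.49349417²·(1 − 0.15177149)·78400/2763 = 5.8615449.
Rural: Wₕ = 0.24413120; term = 0.24413120²·(1 − 0.12047524)·1010000/1085 = 48.796231.
Urban: Wₕ = 0.26237463; term = 0.26237463²·(1 − 0.06291972)·192000/609 = 20.33782.
Sum = 74.995596.
SE = √(74.995596) = 8.6600.

8.6600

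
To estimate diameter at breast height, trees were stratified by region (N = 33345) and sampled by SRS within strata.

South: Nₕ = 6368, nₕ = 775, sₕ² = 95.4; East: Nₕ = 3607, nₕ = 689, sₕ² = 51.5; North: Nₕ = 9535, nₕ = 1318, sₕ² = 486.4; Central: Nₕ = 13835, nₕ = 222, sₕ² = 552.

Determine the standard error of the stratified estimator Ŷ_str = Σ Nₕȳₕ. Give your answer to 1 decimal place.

22413.8

Var(Ŷ_str) = Σₕ Nₕ²(1 − fₕ)sₕ²/nₕ.
South: 6368²·(1 − 775/6368)·95.4/775 = 4.3842423 × 10^6.
East: 3607²·(1 − 689/3607)·51.5/689 = 786718.63.
North: 9535²·(1 − 1318/9535)·486.4/1318 = 2.8914264 × 10^7.
Central: 13835²·(1 − 222/13835)·552/222 = 4.6829456 × 10^8.
Sum = 5.0237978 × 10^8.
SE = √(5.0237978 × 10^8) = 22413.8.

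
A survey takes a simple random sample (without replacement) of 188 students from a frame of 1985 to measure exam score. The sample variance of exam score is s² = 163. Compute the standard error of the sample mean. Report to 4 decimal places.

Under SRS without replacement, Var(ȳ) = (1 − f)·s²/n with f = n/N = 188/1985 = 0.09471033.
Var(ȳ) = (1 − 0.09471033)·163/188 = 0.90528967·0.86702128 = 0.78490541.
SE(ȳ) = √(0.78490541) = 0.8859.

0.8859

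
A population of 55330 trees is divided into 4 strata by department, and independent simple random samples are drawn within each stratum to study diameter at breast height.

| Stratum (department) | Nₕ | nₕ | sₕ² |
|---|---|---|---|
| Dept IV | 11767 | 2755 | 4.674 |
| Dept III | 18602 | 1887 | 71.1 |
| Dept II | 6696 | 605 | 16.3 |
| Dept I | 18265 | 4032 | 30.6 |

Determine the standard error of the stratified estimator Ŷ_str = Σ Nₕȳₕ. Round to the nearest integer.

Var(Ŷ_str) = Σₕ Nₕ²(1 − fₕ)sₕ²/nₕ.
Dept IV: 11767²·(1 − 2755/11767)·4.674/2755 = 179909.48.
Dept III: 18602²·(1 − 1887/18602)·71.1/1887 = 1.1715578 × 10^7.
Dept II: 6696²·(1 − 605/6696)·16.3/605 = 1.0988446 × 10^6.
Dept I: 18265²·(1 − 4032/18265)·30.6/4032 = 1.9729543 × 10^6.
Sum = 1.4967286 × 10^7.
SE = √(1.4967286 × 10^7) = 3869.

3869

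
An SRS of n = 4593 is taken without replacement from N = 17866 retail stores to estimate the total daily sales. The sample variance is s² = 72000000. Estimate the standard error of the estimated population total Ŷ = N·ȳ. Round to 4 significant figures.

Var(Ŷ) = N²·Var(ȳ) = N²·(1 − n/N)·s²/n.
f = 4593/17866 = 0.25708049; Var(ȳ) = 0.74291951·72000000/4593 = 11646.028.
Var(Ŷ) = 17866² · 11646.028 = 3.7173417 × 10^12.
SE(Ŷ) = √(3.7173417 × 10^12) = 1.928 × 10^6.

1.928 × 10^6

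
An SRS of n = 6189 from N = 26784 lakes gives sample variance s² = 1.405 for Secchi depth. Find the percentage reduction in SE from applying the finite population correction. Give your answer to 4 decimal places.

f = n/N = 6189/26784 = 0.23107079.
SE_no-fpc = √(s²/n) = 0.015067039; SE_fpc = √((1−f)s²/n) = 0.013212077.
Ratio = √(1−f) = 0.87688609. Reduction = 100·(1 − 0.87688609) = 12.3114%.

12.3114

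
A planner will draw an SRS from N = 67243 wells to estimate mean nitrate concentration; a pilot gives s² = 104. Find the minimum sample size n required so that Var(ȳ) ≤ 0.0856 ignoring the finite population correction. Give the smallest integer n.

1215

Without fpc, n₀ = s²/D = 104/0.0856 = 1214.9533.
Rounding up, n = 1215.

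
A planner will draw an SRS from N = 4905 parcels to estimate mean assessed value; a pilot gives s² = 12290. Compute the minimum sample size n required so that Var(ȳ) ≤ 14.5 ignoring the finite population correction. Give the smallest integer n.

Without fpc, n₀ = s²/D = 12290/14.5 = 847.5862.
Rounding up, n = 848.

848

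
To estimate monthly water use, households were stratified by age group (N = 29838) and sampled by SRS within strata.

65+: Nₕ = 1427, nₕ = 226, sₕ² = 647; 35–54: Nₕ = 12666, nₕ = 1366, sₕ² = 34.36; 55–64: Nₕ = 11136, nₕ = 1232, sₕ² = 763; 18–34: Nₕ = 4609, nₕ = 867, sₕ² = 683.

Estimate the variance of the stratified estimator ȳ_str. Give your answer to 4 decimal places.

0.1015

Var(ȳ_str) = Σₕ Wₕ²(1 − fₕ)sₕ²/nₕ with Wₕ = Nₕ/N, N = 29838.
65+: Wₕ = 0.04782492; term = 0.04782492²·(1 − 0.15837421)·647/226 = 0.0055109111.
35–54: Wₕ = 0.42449226; term = 0.42449226²·(1 − 0.10784778)·34.36/1366 = 0.004043719.
55–64: Wₕ = 0.37321536; term = 0.37321536²·(1 − 0.11063218)·763/1232 = 0.076721002.
18–34: Wₕ = 0.15446746; term = 0.15446746²·(1 − 0.18811022)·683/867 = 0.015260638.
Sum = 0.10153627.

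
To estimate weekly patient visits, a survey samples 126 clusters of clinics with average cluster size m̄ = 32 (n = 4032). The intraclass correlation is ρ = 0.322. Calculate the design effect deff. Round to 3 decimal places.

deff = 1 + (32 − 1)·0.322 = 1 + 9.982 = 10.982.

10.982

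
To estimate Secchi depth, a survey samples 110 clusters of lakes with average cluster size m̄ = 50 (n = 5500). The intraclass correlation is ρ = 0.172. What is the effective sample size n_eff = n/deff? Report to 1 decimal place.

deff = 1 + (50 − 1)·0.172 = 1 + 8.428 = 9.428.
n_eff = 5500 / 9.428 = 583.4.

583.4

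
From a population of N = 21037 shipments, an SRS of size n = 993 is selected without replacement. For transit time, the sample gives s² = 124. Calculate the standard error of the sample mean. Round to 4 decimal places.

0.3449

Under SRS without replacement, Var(ȳ) = (1 − f)·s²/n with f = n/N = 993/21037 = 0.04720255.
Var(ȳ) = (1 − 0.04720255)·124/993 = 0.95279745·0.12487412 = 0.11897974.
SE(ȳ) = √(0.11897974) = 0.3449.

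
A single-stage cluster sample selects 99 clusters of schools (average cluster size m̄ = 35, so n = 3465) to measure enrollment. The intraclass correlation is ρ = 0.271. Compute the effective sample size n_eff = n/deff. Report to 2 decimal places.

deff = 1 + (35 − 1)·0.271 = 1 + 9.214 = 10.214.
n_eff = 3465 / 10.214 = 339.24.

339.24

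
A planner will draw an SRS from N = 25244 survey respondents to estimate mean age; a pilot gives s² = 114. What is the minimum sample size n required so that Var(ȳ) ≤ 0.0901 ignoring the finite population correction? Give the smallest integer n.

1266

Without fpc, n₀ = s²/D = 114/0.0901 = 1265.2608.
Rounding up, n = 1266.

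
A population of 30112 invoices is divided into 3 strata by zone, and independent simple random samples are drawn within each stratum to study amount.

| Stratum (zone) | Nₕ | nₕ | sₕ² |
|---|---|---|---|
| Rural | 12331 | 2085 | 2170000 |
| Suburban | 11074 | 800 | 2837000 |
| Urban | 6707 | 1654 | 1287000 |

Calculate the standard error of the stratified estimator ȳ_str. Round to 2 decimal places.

Var(ȳ_str) = Σₕ Wₕ²(1 − fₕ)sₕ²/nₕ with Wₕ = Nₕ/N, N = 30112.
Rural: Wₕ = 0.40950452; term = 0.40950452²·(1 − 0.16908604)·2170000/2085 = 145.01974.
Suburban: Wₕ = 0.36776036; term = 0.36776036²·(1 − 0.07224129)·2837000/800 = 444.97358.
Urban: Wₕ = 0.22273512; term = 0.22273512²·(1 − 0.24660802)·1287000/1654 = 29.08315.
Sum = 619.07647.
SE = √(619.07647) = 24.88.

24.88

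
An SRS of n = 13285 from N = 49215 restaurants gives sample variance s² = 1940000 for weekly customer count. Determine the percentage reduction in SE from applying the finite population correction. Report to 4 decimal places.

f = n/N = 13285/49215 = 0.26993803.
SE_no-fpc = √(s²/n) = 12.084261; SE_fpc = √((1−f)s²/n) = 10.325235.
Ratio = √(1−f) = 0.85443664. Reduction = 100·(1 − 0.85443664) = 14.5563%.

14.5563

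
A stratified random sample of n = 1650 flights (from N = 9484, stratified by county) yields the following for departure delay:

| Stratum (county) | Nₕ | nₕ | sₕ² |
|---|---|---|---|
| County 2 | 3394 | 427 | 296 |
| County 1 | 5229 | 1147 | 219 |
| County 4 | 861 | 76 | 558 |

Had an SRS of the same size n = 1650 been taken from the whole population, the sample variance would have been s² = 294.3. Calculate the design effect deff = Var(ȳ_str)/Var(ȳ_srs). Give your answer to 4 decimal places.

1.2088

Var(ȳ_str) = Σ Wₕ²(1−fₕ)sₕ²/nₕ with Wₕ = Nₕ/9484:
  County 2: (3394/9484)²·(1−427/3394)·296/427 = 0.07760865
  County 1: (5229/9484)²·(1−1147/5229)·219/1147 = 0.045309498
  County 4: (861/9484)²·(1−76/861)·558/76 = 0.055170932
  → Var(ȳ_str) = 0.17808908.
Var(ȳ_srs) = (1 − 1650/9484)·294.3/1650 = 0.14733243.
deff = 0.17808908 / 0.14733243 = 1.2088.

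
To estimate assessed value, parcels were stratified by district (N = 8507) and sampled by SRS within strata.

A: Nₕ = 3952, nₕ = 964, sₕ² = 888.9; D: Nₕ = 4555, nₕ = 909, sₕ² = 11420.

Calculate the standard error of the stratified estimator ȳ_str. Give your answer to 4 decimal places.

Var(ȳ_str) = Σₕ Wₕ²(1 − fₕ)sₕ²/nₕ with Wₕ = Nₕ/N, N = 8507.
A: Wₕ = 0.46455860; term = 0.46455860²·(1 − 0.24392713)·888.9/964 = 0.15045982.
D: Wₕ = 0.53544140; term = 0.53544140²·(1 − 0.19956092)·11420/909 = 2.8830648.
Sum = 3.0335246.
SE = √(3.0335246) = 1.7417.

1.7417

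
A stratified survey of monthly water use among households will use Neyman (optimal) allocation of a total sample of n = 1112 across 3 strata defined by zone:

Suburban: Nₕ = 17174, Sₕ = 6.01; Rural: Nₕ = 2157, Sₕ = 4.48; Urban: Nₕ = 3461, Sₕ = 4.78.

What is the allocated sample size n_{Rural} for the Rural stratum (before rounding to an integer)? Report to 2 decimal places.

83.03

Neyman allocation: nₕ = n·NₕSₕ / Σⱼ NⱼSⱼ.
Σ NⱼSⱼ = 17174·6.01 + 2157·4.48 + 3461·4.78 = 129422.68.
n_{Rural} = 1112·2157·4.48 / 129422.68 = 83.03.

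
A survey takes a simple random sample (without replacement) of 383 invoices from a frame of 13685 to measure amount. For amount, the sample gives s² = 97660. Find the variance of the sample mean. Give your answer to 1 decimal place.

Under SRS without replacement, Var(ȳ) = (1 − f)·s²/n with f = n/N = 383/13685 = 0.02798685.
Var(ȳ) = (1 − 0.02798685)·97660/383 = 0.97201315·254.98695 = 247.85066.

247.9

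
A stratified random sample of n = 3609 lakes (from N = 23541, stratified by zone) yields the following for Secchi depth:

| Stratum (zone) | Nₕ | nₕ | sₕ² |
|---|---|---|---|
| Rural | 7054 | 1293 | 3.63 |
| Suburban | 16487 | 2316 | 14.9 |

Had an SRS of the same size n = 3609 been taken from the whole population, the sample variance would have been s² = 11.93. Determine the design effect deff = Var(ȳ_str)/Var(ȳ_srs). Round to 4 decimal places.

1.0426

Var(ȳ_str) = Σ Wₕ²(1−fₕ)sₕ²/nₕ with Wₕ = Nₕ/23541:
  Rural: (7054/23541)²·(1−1293/7054)·3.63/1293 = 2.0586931 × 10^-4
  Suburban: (16487/23541)²·(1−2316/16487)·14.9/2316 = 0.0027123144
  → Var(ȳ_str) = 0.0029181837.
Var(ȳ_srs) = (1 − 3609/23541)·11.93/3609 = 0.0027988494.
deff = 0.0029181837 / 0.0027988494 = 1.0426.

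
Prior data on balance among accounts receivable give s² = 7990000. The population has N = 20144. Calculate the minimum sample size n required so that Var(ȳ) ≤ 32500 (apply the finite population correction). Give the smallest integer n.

Without fpc, n₀ = s²/D = 7990000/32500 = 245.8462.
With fpc, (1 − n/N)·s²/n ≤ D requires n ≥ n₀/(1 + n₀/N) = 245.8462/(1 + 245.8462/20144) = 242.8820.
Rounding up, n = 243.

243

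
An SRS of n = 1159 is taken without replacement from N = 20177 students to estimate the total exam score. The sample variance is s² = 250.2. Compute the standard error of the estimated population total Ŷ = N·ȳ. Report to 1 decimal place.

Var(Ŷ) = N²·Var(ȳ) = N²·(1 − n/N)·s²/n.
f = 1159/20177 = 0.05744164; Var(ȳ) = 0.94255836·250.2/1159 = 0.2034755.
Var(Ŷ) = 20177² · 0.2034755 = 8.2837181 × 10^7.
SE(Ŷ) = √(8.2837181 × 10^7) = 9101.5.

9101.5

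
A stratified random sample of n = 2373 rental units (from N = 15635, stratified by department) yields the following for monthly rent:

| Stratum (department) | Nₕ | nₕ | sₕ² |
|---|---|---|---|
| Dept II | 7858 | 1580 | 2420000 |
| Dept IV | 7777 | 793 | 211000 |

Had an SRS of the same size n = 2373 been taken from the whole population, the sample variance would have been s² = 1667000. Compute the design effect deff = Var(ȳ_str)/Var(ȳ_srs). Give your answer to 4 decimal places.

0.6180

Var(ȳ_str) = Σ Wₕ²(1−fₕ)sₕ²/nₕ with Wₕ = Nₕ/15635:
  Dept II: (7858/15635)²·(1−1580/7858)·2420000/1580 = 309.09775
  Dept IV: (7777/15635)²·(1−793/7777)·211000/793 = 59.119374
  → Var(ȳ_str) = 368.21712.
Var(ȳ_srs) = (1 − 2373/15635)·1667000/2373 = 595.86654.
deff = 368.21712 / 595.86654 = 0.6180.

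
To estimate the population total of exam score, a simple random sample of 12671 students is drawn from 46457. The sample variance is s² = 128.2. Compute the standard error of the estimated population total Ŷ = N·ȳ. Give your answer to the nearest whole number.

3985

Var(Ŷ) = N²·Var(ȳ) = N²·(1 − n/N)·s²/n.
f = 12671/46457 = 0.27274684; Var(ȳ) = 0.72725316·128.2/12671 = 0.0073580503.
Var(Ŷ) = 46457² · 0.0073580503 = 1.5880533 × 10^7.
SE(Ŷ) = √(1.5880533 × 10^7) = 3985.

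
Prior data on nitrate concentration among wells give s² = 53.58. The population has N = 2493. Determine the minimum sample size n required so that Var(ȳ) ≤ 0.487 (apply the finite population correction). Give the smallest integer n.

Without fpc, n₀ = s²/D = 53.58/0.487 = 110.0205.
With fpc, (1 − n/N)·s²/n ≤ D requires n ≥ n₀/(1 + n₀/N) = 110.0205/(1 + 110.0205/2493) = 105.3703.
Rounding up, n = 106.

106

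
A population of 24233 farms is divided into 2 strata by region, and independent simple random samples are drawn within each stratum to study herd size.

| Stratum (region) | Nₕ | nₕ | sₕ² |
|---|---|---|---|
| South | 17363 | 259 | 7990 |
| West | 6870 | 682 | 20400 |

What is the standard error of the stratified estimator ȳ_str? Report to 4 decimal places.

4.2150

Var(ȳ_str) = Σₕ Wₕ²(1 − fₕ)sₕ²/nₕ with Wₕ = Nₕ/N, N = 24233.
South: Wₕ = 0.71650229; term = 0.71650229²·(1 − 0.01491678)·7990/259 = 15.601096.
West: Wₕ = 0.28349771; term = 0.28349771²·(1 − 0.09927220)·20400/682 = 2.1654017.
Sum = 17.766498.
SE = √(17.766498) = 4.2150.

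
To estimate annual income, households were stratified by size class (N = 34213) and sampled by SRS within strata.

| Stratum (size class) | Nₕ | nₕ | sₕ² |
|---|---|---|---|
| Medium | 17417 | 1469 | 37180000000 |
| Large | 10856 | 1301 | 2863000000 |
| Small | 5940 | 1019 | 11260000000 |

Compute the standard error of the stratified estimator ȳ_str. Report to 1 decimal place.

2545.0

Var(ȳ_str) = Σₕ Wₕ²(1 − fₕ)sₕ²/nₕ with Wₕ = Nₕ/N, N = 34213.
Medium: Wₕ = 0.50907550; term = 0.50907550²·(1 − 0.08434288)·37180000000/1469 = 6.0059934 × 10^6.
Large: Wₕ = 0.31730629; term = 0.31730629²·(1 − 0.11984156)·2863000000/1301 = 195012.42.
Small: Wₕ = 0.17361822; term = 0.17361822²·(1 − 0.17154882)·11260000000/1019 = 275944.47.
Sum = 6.4769503 × 10^6.
SE = √(6.4769503 × 10^6) = 2545.0.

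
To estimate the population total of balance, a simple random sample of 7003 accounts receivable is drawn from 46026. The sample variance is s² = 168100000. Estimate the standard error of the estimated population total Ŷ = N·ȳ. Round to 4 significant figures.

Var(Ŷ) = N²·Var(ȳ) = N²·(1 − n/N)·s²/n.
f = 7003/46026 = 0.15215313; Var(ȳ) = 0.84784687·168100000/7003 = 20351.715.
Var(Ŷ) = 46026² · 20351.715 = 4.3112924 × 10^13.
SE(Ŷ) = √(4.3112924 × 10^13) = 6.566 × 10^6.

6.566 × 10^6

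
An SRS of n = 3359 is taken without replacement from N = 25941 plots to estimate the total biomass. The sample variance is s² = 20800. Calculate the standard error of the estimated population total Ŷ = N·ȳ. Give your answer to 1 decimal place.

Var(Ŷ) = N²·Var(ȳ) = N²·(1 − n/N)·s²/n.
f = 3359/25941 = 0.12948614; Var(ȳ) = 0.87051386·20800/3359 = 5.3904996.
Var(Ŷ) = 25941² · 5.3904996 = 3.6274584 × 10^9.
SE(Ŷ) = √(3.6274584 × 10^9) = 60228.4.

60228.4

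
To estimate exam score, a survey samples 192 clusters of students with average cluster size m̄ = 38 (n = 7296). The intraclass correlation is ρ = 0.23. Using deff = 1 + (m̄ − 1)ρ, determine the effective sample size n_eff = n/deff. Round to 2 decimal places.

deff = 1 + (38 − 1)·0.23 = 1 + 8.51 = 9.51.
n_eff = 7296 / 9.51 = 767.19.

767.19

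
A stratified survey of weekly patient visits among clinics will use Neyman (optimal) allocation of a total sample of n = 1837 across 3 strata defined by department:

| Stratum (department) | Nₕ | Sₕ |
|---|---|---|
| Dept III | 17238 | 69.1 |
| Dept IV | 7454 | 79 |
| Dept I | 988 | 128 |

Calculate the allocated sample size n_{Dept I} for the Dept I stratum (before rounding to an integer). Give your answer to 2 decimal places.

121.86

Neyman allocation: nₕ = n·NₕSₕ / Σⱼ NⱼSⱼ.
Σ NⱼSⱼ = 17238·69.1 + 7454·79 + 988·128 = 1.9064758 × 10^6.
n_{Dept I} = 1837·988·128 / (1.9064758 × 10^6) = 121.86.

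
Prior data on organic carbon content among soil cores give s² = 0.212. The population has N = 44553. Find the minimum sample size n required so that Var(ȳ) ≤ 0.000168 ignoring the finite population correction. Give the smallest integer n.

Without fpc, n₀ = s²/D = 0.212/0.000168 = 1261.9048.
Rounding up, n = 1262.

1262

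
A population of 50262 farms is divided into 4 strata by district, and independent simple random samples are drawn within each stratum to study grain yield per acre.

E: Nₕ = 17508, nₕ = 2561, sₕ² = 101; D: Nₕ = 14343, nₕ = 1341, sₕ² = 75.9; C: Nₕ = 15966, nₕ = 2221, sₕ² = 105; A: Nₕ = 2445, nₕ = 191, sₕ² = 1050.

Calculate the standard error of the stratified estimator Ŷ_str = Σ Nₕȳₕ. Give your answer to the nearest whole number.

7845

Var(Ŷ_str) = Σₕ Nₕ²(1 − fₕ)sₕ²/nₕ.
E: 17508²·(1 − 2561/17508)·101/2561 = 1.0320539 × 10^7.
D: 14343²·(1 − 1341/14343)·75.9/1341 = 1.055512 × 10^7.
C: 15966²·(1 − 2221/15966)·105/2221 = 1.0374845 × 10^7.
A: 2445²·(1 − 191/2445)·1050/191 = 3.0296238 × 10^7.
Sum = 6.1546742 × 10^7.
SE = √(6.1546742 × 10^7) = 7845.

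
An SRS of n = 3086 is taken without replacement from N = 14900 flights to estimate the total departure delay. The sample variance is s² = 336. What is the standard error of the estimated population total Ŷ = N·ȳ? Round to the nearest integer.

Var(Ŷ) = N²·Var(ȳ) = N²·(1 − n/N)·s²/n.
f = 3086/14900 = 0.20711409; Var(ȳ) = 0.79288591·336/3086 = 0.086328472.
Var(Ŷ) = 14900² · 0.086328472 = 1.9165784 × 10^7.
SE(Ŷ) = √(1.9165784 × 10^7) = 4378.

4378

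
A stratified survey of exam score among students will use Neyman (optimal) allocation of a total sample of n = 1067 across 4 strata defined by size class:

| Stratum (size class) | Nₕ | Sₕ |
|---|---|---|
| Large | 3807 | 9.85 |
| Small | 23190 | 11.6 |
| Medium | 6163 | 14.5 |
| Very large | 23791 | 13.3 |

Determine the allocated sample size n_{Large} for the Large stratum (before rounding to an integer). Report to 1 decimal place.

Neyman allocation: nₕ = n·NₕSₕ / Σⱼ NⱼSⱼ.
Σ NⱼSⱼ = 3807·9.85 + 23190·11.6 + 6163·14.5 + 23791·13.3 = 712286.75.
n_{Large} = 1067·3807·9.85 / 712286.75 = 56.2.

56.2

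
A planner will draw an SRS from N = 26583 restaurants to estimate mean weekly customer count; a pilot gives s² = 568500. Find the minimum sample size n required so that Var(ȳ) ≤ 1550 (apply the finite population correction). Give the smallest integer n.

Without fpc, n₀ = s²/D = 568500/1550 = 366.7742.
With fpc, (1 − n/N)·s²/n ≤ D requires n ≥ n₀/(1 + n₀/N) = 366.7742/(1 + 366.7742/26583) = 361.7826.
Rounding up, n = 362.

362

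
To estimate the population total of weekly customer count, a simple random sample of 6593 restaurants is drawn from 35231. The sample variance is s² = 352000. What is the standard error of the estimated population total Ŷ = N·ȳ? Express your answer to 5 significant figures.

232090

Var(Ŷ) = N²·Var(ȳ) = N²·(1 − n/N)·s²/n.
f = 6593/35231 = 0.18713633; Var(ȳ) = 0.81286367·352000/6593 = 43.398758.
Var(Ŷ) = 35231² · 43.398758 = 5.3867552 × 10^10.
SE(Ŷ) = √(5.3867552 × 10^10) = 232090.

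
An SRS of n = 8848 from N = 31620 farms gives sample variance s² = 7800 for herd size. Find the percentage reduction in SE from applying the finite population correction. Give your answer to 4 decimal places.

15.1368

f = n/N = 8848/31620 = 0.27982290.
SE_no-fpc = √(s²/n) = 0.93891169; SE_fpc = √((1−f)s²/n) = 0.79679096.
Ratio = √(1−f) = 0.84863249. Reduction = 100·(1 − 0.84863249) = 15.1368%.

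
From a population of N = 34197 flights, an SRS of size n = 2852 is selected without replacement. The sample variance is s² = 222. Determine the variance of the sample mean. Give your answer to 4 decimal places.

Under SRS without replacement, Var(ȳ) = (1 − f)·s²/n with f = n/N = 2852/34197 = 0.08339913.
Var(ȳ) = (1 − 0.08339913)·222/2852 = 0.91660087·0.077840112 = 0.071348315.

0.0713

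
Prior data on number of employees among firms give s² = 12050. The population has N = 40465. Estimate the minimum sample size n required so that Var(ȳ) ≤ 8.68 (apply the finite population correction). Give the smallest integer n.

1343

Without fpc, n₀ = s²/D = 12050/8.68 = 1388.2488.
With fpc, (1 − n/N)·s²/n ≤ D requires n ≥ n₀/(1 + n₀/N) = 1388.2488/(1 + 1388.2488/40465) = 1342.2014.
Rounding up, n = 1343.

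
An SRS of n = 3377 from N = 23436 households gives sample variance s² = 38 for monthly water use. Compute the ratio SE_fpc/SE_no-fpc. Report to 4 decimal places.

0.9252

f = n/N = 3377/23436 = 0.14409456.
SE_no-fpc = √(s²/n) = 0.10607823; SE_fpc = √((1−f)s²/n) = 0.098138443.
Ratio = √(1−f) = 0.92515158.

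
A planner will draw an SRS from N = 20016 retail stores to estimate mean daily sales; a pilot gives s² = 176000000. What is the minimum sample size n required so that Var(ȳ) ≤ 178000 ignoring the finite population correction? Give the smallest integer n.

989

Without fpc, n₀ = s²/D = 176000000/178000 = 988.7640.
Rounding up, n = 989.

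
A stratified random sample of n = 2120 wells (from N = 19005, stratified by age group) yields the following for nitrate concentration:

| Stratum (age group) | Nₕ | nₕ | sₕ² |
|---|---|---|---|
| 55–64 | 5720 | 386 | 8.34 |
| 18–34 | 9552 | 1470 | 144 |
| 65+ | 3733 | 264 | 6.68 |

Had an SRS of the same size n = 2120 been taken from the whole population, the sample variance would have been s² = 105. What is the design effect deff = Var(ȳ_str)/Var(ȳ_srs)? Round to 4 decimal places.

0.5379

Var(ȳ_str) = Σ Wₕ²(1−fₕ)sₕ²/nₕ with Wₕ = Nₕ/19005:
  55–64: (5720/19005)²·(1−386/5720)·8.34/386 = 0.0018251226
  18–34: (9552/19005)²·(1−1470/9552)·144/1470 = 0.020937391
  65+: (3733/19005)²·(1−264/3733)·6.68/264 = 9.0719172 × 10^-4
  → Var(ȳ_str) = 0.023669705.
Var(ȳ_srs) = (1 − 2120/19005)·105/2120 = 0.04400344.
deff = 0.023669705 / 0.04400344 = 0.5379.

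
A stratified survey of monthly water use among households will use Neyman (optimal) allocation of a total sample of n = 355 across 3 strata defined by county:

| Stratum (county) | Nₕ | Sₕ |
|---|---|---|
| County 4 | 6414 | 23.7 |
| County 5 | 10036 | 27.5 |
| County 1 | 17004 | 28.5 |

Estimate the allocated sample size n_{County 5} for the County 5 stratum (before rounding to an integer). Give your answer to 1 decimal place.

Neyman allocation: nₕ = n·NₕSₕ / Σⱼ NⱼSⱼ.
Σ NⱼSⱼ = 6414·23.7 + 10036·27.5 + 17004·28.5 = 912615.8.
n_{County 5} = 355·10036·27.5 / 912615.8 = 107.4.

107.4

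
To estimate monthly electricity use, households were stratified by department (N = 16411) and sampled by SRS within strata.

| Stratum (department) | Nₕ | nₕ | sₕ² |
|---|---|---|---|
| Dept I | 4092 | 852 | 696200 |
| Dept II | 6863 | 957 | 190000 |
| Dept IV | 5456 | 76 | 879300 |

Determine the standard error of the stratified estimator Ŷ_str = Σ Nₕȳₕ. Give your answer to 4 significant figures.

598700

Var(Ŷ_str) = Σₕ Nₕ²(1 − fₕ)sₕ²/nₕ.
Dept I: 4092²·(1 − 852/4092)·696200/852 = 1.0833656 × 10^10.
Dept II: 6863²·(1 − 957/6863)·190000/957 = 8.0472799 × 10^9.
Dept IV: 5456²·(1 − 76/5456)·879300/76 = 3.3960973 × 10^11.
Sum = 3.5849067 × 10^11.
SE = √(3.5849067 × 10^11) = 598700.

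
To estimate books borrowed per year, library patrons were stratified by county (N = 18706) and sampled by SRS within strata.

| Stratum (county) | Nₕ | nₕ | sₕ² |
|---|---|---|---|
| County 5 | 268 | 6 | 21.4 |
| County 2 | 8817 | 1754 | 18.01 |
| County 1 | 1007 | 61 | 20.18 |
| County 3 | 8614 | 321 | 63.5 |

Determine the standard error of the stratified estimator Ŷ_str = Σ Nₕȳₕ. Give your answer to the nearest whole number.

Var(Ŷ_str) = Σₕ Nₕ²(1 − fₕ)sₕ²/nₕ.
County 5: 268²·(1 − 6/268)·21.4/6 = 250437.07.
County 2: 8817²·(1 − 1754/8817)·18.01/1754 = 639431.71.
County 1: 1007²·(1 − 61/1007)·20.18/61 = 315146.1.
County 3: 8614²·(1 − 321/8614)·63.5/321 = 1.4131401 × 10^7.
Sum = 1.5336416 × 10^7.
SE = √(1.5336416 × 10^7) = 3916.

3916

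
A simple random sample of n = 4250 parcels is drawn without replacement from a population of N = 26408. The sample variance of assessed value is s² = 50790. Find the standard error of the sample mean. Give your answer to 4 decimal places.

Under SRS without replacement, Var(ȳ) = (1 − f)·s²/n with f = n/N = 4250/26408 = 0.16093608.
Var(ȳ) = (1 − 0.16093608)·50790/4250 = 0.83906392·11.950588 = 10.027307.
SE(ȳ) = √(10.027307) = 3.1666.

3.1666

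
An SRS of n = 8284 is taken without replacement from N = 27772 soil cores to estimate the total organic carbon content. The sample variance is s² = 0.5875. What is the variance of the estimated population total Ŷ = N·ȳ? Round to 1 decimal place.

Var(Ŷ) = N²·Var(ȳ) = N²·(1 − n/N)·s²/n.
f = 8284/27772 = 0.29828604; Var(ȳ) = 0.70171396·0.5875/8284 = 4.9765445 × 10^-5.
Var(Ŷ) = 27772² · (4.9765445 × 10^-5) = 38383.291.

38383.3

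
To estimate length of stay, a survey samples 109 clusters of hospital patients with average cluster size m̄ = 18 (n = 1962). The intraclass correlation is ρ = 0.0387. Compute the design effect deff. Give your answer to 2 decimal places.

deff = 1 + (18 − 1)·0.0387 = 1 + 0.6579 = 1.6579.

1.66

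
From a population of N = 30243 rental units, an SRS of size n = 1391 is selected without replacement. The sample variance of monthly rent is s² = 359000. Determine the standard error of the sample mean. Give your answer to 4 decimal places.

Under SRS without replacement, Var(ȳ) = (1 − f)·s²/n with f = n/N = 1391/30243 = 0.04599411.
Var(ȳ) = (1 − 0.04599411)·359000/1391 = 0.95400589·258.08771 = 246.21719.
SE(ȳ) = √(246.21719) = 15.6913.

15.6913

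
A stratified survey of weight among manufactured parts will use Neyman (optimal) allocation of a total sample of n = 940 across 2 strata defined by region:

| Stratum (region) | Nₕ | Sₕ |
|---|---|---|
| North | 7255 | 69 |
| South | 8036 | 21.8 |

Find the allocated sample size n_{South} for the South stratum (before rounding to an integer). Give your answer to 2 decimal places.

243.68

Neyman allocation: nₕ = n·NₕSₕ / Σⱼ NⱼSⱼ.
Σ NⱼSⱼ = 7255·69 + 8036·21.8 = 675779.8.
n_{South} = 940·8036·21.8 / 675779.8 = 243.68.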